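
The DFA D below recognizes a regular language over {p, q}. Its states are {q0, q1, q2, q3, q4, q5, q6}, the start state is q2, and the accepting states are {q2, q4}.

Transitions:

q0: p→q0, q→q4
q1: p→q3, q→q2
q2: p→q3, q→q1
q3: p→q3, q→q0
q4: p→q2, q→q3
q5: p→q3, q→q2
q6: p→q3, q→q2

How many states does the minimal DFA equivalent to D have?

5

First remove the unreachable states {q5,q6}; 5 states remain.
Start with accepting vs non-accepting: {q2,q4} | {q0,q1,q3}.
Refine {q2,q4} on symbol p: members go to different blocks, giving {q2} and {q4}.
Split {q0,q1,q3} by δ(·,q) → {q0} and {q1} and {q3}.
No further refinement is possible. Final partition (5 blocks): {q2} | {q0} | {q4} | {q1} | {q3}.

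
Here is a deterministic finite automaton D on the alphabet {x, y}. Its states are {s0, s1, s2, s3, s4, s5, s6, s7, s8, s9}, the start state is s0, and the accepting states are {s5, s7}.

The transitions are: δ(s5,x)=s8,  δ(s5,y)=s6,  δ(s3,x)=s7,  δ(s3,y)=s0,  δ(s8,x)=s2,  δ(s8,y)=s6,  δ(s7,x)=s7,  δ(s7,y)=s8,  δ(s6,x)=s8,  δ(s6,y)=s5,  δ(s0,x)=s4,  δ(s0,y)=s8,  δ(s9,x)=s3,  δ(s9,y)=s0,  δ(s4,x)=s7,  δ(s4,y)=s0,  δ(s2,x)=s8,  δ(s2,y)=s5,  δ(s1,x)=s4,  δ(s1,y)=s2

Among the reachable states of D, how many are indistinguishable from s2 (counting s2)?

States {s1,s3,s9} cannot be reached from the start state, so discard them.
Start with accepting vs non-accepting: {s5,s7} | {s0,s2,s4,s6,s8}.
On input x, block {s5,s7} splits into {s5} and {s7}.
On input x, block {s0,s2,s4,s6,s8} splits into {s0,s2,s6,s8} and {s4}.
Split {s0,s2,s6,s8} by δ(·,x) → {s2,s6,s8} and {s0}.
Refine {s2,s6,s8} on symbol y: members go to different blocks, giving {s2,s6} and {s8}.
Stable partition: {s5} | {s2,s6} | {s7} | {s4} | {s0} | {s8} — 6 equivalence classes.
The equivalence class containing s2 is {s2,s6}, of size 2.

2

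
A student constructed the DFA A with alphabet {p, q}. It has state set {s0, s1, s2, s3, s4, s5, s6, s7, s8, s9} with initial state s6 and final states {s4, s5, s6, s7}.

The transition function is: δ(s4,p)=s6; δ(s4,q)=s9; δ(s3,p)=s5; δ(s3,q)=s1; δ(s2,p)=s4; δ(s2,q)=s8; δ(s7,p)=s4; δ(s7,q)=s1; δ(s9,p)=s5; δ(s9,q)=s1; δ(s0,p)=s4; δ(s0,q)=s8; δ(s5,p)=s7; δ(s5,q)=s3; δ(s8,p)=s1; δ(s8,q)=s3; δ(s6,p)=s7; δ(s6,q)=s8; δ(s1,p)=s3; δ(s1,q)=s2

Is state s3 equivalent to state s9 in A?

Yes

Reachable states from the start: {s1,s2,s3,s4,s5,s6,s7,s8,s9}. Unreachable: {s0} — drop them.
Start with accepting vs non-accepting: {s4,s5,s6,s7} | {s1,s2,s3,s8,s9}.
On input p, block {s1,s2,s3,s8,s9} splits into {s2,s3,s9} and {s1,s8}.
Split {s4,s5,s6,s7} by δ(·,q) → {s4,s5} and {s6,s7}.
On input p, block {s1,s8} splits into {s1} and {s8}.
Split {s2,s3,s9} by δ(·,q) → {s3,s9} and {s2}.
Refine {s6,s7} on symbol p: members go to different blocks, giving {s6} and {s7}.
Split {s4,s5} by δ(·,p) → {s4} and {s5}.
Stable partition: {s4} | {s3,s9} | {s1} | {s6} | {s8} | {s2} | {s7} | {s5} — 8 equivalence classes.
s3 and s9 lie in the same block of the stable partition, so they are equivalent — no string distinguishes them.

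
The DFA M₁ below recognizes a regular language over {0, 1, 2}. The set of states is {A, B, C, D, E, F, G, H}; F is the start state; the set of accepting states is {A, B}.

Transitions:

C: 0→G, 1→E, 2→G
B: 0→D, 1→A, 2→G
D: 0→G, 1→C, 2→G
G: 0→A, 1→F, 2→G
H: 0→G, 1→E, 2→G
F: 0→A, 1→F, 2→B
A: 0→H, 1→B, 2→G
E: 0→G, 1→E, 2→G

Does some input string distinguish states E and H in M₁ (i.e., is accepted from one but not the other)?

No

All states are reachable from the start state.
P0 = {A,B} | {C,D,E,F,G,H}.
On input 0, block {C,D,E,F,G,H} splits into {C,D,E,H} and {F,G}.
Refine {F,G} on symbol 2: members go to different blocks, giving {F} and {G}.
No further refinement is possible. Final partition (4 blocks): {A,B} | {C,D,E,H} | {F} | {G}.
E and H lie in the same block of the stable partition, so they are equivalent — no string distinguishes them.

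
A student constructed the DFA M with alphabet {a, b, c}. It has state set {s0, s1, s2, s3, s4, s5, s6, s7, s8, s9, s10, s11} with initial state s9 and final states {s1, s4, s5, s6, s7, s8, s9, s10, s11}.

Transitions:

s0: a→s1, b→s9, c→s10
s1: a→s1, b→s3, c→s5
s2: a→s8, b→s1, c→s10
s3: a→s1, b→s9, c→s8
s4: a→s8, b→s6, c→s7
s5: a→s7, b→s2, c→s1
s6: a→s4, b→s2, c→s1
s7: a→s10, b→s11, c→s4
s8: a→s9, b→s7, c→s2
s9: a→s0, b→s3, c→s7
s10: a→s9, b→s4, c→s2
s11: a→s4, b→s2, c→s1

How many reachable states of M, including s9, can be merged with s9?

Start with accepting vs non-accepting: {s1,s4,s5,s6,s7,s8,s9,s10,s11} | {s0,s2,s3}.
On input a, block {s1,s4,s5,s6,s7,s8,s9,s10,s11} splits into {s1,s4,s5,s6,s7,s8,s10,s11} and {s9}.
On input a, block {s1,s4,s5,s6,s7,s8,s10,s11} splits into {s1,s4,s5,s6,s7,s11} and {s8,s10}.
Split {s1,s4,s5,s6,s7,s11} by δ(·,a) → {s1,s5,s6,s11} and {s4,s7}.
Split {s1,s5,s6,s11} by δ(·,a) → {s5,s6,s11} and {s1}.
On input a, block {s0,s2,s3} splits into {s0,s3} and {s2}.
The partition is now stable with 7 blocks: {s5,s6,s11} | {s0,s3} | {s9} | {s8,s10} | {s4,s7} | {s1} | {s2}.
State s9 belongs to the block {s9}, which has 1 states.

1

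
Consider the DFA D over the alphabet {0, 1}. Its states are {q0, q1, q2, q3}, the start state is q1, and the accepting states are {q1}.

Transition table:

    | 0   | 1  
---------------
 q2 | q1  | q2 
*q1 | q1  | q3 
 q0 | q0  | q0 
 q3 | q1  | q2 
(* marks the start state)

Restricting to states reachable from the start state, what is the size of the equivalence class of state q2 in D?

2

First remove the unreachable states {q0}; 3 states remain.
Start with accepting vs non-accepting: {q1} | {q2,q3}.
No further refinement is possible. Final partition (2 blocks): {q1} | {q2,q3}.
The equivalence class containing q2 is {q2,q3}, of size 2.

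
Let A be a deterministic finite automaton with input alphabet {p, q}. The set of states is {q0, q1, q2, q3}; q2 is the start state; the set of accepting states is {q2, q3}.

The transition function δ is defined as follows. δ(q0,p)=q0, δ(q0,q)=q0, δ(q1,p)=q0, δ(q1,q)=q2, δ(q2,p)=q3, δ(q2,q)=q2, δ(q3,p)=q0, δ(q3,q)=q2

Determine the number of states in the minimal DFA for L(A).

3

Reachable states from the start: {q0,q2,q3}. Unreachable: {q1} — drop them.
Start with accepting vs non-accepting: {q2,q3} | {q0}.
On input p, block {q2,q3} splits into {q2} and {q3}.
The partition is now stable with 3 blocks: {q2} | {q0} | {q3}.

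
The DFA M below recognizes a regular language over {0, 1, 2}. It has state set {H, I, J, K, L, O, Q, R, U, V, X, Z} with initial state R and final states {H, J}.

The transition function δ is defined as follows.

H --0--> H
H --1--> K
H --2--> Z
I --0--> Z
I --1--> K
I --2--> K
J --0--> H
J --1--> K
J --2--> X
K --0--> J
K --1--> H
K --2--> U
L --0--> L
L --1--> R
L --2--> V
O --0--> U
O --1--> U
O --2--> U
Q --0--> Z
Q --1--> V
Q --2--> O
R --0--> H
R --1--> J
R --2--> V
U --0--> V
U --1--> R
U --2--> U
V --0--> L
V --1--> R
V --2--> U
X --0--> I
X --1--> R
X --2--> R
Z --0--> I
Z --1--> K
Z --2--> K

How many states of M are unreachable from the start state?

Starting at R and following transitions, the reachable set is {H, I, J, K, L, R, U, V, X, Z}. That leaves O, Q unreachable — 2 in total.

2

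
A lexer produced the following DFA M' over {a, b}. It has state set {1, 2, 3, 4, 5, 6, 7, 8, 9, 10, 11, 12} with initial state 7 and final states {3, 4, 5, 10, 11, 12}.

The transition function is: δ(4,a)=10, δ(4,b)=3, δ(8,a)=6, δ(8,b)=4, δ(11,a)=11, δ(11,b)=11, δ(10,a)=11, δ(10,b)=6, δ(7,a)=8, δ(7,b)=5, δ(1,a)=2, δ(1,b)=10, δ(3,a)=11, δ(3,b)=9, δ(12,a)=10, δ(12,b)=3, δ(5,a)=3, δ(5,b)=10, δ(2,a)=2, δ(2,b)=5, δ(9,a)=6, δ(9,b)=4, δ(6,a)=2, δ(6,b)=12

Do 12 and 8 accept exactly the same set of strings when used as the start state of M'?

No

States {1} cannot be reached from the start state, so discard them.
Initial partition by acceptance: {3,4,5,10,11,12} | {2,6,7,8,9}.
Split {3,4,5,10,11,12} by δ(·,b) → {4,5,11,12} and {3,10}.
Refine {4,5,11,12} on symbol a: members go to different blocks, giving {4,5,12} and {11}.
Stable partition: {4,5,12} | {2,6,7,8,9} | {3,10} | {11} — 4 equivalence classes.
12 and 8 end up in different blocks, so they are distinguishable. For instance, the string 'ε' is accepted from only 12.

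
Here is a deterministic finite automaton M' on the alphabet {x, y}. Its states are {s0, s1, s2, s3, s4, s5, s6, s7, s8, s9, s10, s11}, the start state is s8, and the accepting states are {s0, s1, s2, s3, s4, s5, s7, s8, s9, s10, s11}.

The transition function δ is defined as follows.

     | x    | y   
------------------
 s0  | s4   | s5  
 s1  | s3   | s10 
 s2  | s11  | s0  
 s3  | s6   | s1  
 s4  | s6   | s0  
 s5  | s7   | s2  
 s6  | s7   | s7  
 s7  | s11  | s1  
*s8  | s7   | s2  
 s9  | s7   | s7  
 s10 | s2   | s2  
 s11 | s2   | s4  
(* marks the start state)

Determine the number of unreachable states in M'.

1

BFS from s8 reaches {s0, s1, s2, s3, s4, s5, s6, s7, s8, s10, s11}; the 1 state(s) s9 are never visited.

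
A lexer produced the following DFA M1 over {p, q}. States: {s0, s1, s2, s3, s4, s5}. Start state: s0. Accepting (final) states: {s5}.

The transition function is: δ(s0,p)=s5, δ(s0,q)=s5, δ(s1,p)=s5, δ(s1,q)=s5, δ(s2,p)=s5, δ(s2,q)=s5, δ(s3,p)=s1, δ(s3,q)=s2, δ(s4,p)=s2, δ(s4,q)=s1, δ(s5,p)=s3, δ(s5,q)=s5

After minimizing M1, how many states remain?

States {s4} cannot be reached from the start state, so discard them.
Start with accepting vs non-accepting: {s5} | {s0,s1,s2,s3}.
Split {s0,s1,s2,s3} by δ(·,p) → {s0,s1,s2} and {s3}.
The partition is now stable with 3 blocks: {s5} | {s0,s1,s2} | {s3}.

3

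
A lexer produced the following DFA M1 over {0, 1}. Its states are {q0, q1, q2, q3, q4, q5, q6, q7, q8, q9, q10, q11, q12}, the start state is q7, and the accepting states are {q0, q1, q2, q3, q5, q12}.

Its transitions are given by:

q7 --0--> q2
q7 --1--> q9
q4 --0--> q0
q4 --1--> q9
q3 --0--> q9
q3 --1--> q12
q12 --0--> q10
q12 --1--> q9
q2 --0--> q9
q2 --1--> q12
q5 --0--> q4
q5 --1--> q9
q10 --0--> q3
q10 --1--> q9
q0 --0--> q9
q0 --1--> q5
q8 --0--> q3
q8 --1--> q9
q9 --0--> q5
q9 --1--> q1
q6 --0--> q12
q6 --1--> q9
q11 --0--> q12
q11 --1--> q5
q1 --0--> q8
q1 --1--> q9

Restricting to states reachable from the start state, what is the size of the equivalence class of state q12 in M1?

States {q6,q11} cannot be reached from the start state, so discard them.
Initial partition by acceptance: {q0,q1,q2,q3,q5,q12} | {q4,q7,q8,q9,q10}.
Refine {q0,q1,q2,q3,q5,q12} on symbol 1: members go to different blocks, giving {q0,q2,q3} and {q1,q5,q12}.
Refine {q4,q7,q8,q9,q10} on symbol 0: members go to different blocks, giving {q4,q7,q8,q10} and {q9}.
The partition is now stable with 4 blocks: {q0,q2,q3} | {q4,q7,q8,q10} | {q1,q5,q12} | {q9}.
The equivalence class containing q12 is {q1,q5,q12}, of size 3.

3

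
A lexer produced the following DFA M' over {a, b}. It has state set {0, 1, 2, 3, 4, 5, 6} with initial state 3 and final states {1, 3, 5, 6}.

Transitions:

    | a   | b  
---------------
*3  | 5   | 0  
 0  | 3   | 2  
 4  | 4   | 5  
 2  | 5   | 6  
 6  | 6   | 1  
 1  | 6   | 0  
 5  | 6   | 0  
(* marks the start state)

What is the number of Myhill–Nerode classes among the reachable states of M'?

5

Reachable states from the start: {0,1,2,3,5,6}. Unreachable: {4} — drop them.
P0 = {1,3,5,6} | {0,2}.
Split {1,3,5,6} by δ(·,b) → {1,3,5} and {6}.
Split {1,3,5} by δ(·,a) → {1,5} and {3}.
Split {0,2} by δ(·,a) → {0} and {2}.
No further refinement is possible. Final partition (5 blocks): {1,5} | {0} | {6} | {3} | {2}.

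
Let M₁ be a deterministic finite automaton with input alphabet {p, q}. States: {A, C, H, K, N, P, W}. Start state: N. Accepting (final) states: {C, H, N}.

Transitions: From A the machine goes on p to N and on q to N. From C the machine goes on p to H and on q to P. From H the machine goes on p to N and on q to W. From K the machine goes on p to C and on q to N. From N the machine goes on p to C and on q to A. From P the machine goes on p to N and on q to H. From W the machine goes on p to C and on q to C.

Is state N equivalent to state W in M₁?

States {K} cannot be reached from the start state, so discard them.
P0 = {C,H,N} | {A,P,W}.
No further refinement is possible. Final partition (2 blocks): {C,H,N} | {A,P,W}.
N and W end up in different blocks, so they are distinguishable. For instance, the string 'ε' is accepted from only N.

No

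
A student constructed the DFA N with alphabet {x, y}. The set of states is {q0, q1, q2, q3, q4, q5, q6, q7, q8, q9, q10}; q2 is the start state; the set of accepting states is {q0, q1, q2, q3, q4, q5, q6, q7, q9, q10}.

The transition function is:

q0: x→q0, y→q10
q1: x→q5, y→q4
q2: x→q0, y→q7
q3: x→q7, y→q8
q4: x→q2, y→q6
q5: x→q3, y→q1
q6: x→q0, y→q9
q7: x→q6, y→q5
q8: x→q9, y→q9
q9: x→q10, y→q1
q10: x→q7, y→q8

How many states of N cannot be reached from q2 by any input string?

A breadth-first search from the start state visits every state.

0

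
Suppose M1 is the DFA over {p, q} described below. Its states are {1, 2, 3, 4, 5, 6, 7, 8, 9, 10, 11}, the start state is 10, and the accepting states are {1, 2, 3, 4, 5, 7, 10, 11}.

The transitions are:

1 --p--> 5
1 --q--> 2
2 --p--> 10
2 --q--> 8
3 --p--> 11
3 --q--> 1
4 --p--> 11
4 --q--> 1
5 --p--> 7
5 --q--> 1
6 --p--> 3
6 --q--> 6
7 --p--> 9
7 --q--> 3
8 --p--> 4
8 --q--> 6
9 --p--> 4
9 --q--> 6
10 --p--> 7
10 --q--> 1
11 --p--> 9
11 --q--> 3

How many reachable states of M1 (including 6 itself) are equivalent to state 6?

Every state is reachable, so we keep all 11.
Start with accepting vs non-accepting: {1,2,3,4,5,7,10,11} | {6,8,9}.
Split {1,2,3,4,5,7,10,11} by δ(·,p) → {1,2,3,4,5,10} and {7,11}.
Split {1,2,3,4,5,10} by δ(·,p) → {3,4,5,10} and {1,2}.
On input q, block {1,2} splits into {1} and {2}.
Stable partition: {3,4,5,10} | {6,8,9} | {7,11} | {1} | {2} — 5 equivalence classes.
The equivalence class containing 6 is {6,8,9}, of size 3.

3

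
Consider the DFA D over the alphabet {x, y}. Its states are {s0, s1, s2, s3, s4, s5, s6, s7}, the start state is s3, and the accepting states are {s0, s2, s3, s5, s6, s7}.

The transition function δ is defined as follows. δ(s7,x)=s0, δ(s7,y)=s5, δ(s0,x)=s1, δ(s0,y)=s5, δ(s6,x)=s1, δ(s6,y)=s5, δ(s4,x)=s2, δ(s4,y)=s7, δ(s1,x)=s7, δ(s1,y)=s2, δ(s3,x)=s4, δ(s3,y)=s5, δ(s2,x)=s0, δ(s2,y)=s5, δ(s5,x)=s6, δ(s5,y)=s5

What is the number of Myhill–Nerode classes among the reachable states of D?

3

All states are reachable from the start state.
Initial partition by acceptance: {s0,s2,s3,s5,s6,s7} | {s1,s4}.
Split {s0,s2,s3,s5,s6,s7} by δ(·,x) → {s0,s3,s6} and {s2,s5,s7}.
No further refinement is possible. Final partition (3 blocks): {s0,s3,s6} | {s1,s4} | {s2,s5,s7}.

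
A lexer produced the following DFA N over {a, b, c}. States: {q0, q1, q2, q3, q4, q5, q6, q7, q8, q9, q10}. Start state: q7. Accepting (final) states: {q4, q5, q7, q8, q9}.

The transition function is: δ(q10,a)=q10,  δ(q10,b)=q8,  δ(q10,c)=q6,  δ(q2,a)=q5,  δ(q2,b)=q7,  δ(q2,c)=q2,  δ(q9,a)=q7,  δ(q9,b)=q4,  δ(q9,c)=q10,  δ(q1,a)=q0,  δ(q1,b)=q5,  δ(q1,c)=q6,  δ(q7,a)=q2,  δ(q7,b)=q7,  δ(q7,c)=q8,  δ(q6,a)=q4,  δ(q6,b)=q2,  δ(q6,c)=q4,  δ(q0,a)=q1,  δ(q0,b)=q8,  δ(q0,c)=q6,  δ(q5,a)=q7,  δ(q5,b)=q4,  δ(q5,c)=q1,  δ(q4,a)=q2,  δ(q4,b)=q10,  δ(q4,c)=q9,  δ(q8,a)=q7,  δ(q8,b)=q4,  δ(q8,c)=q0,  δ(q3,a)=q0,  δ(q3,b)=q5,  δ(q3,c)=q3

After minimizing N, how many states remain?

Reachable states from the start: {q0,q1,q2,q4,q5,q6,q7,q8,q9,q10}. Unreachable: {q3} — drop them.
Start with accepting vs non-accepting: {q4,q5,q7,q8,q9} | {q0,q1,q2,q6,q10}.
Refine {q4,q5,q7,q8,q9} on symbol a: members go to different blocks, giving {q5,q8,q9} and {q4,q7}.
Split {q0,q1,q2,q6,q10} by δ(·,a) → {q0,q1,q10} and {q2} and {q6}.
Refine {q4,q7} on symbol b: members go to different blocks, giving {q4} and {q7}.
The partition is now stable with 6 blocks: {q5,q8,q9} | {q0,q1,q10} | {q4} | {q2} | {q6} | {q7}.

6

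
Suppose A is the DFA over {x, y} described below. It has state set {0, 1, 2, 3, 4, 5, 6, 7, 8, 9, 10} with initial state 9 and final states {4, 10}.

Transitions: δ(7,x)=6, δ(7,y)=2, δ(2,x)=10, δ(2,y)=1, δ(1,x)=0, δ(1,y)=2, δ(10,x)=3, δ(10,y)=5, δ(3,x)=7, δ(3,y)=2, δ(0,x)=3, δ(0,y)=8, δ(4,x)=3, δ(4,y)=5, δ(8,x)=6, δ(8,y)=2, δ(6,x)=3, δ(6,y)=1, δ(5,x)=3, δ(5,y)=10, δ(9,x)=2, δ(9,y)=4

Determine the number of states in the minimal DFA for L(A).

Initial partition by acceptance: {4,10} | {0,1,2,3,5,6,7,8,9}.
Split {0,1,2,3,5,6,7,8,9} by δ(·,x) → {0,1,3,5,6,7,8,9} and {2}.
On input x, block {0,1,3,5,6,7,8,9} splits into {0,1,3,5,6,7,8} and {9}.
On input y, block {0,1,3,5,6,7,8} splits into {1,3,7,8} and {0,6} and {5}.
Split {1,3,7,8} by δ(·,x) → {1,7,8} and {3}.
No further refinement is possible. Final partition (7 blocks): {4,10} | {1,7,8} | {2} | {9} | {0,6} | {5} | {3}.

7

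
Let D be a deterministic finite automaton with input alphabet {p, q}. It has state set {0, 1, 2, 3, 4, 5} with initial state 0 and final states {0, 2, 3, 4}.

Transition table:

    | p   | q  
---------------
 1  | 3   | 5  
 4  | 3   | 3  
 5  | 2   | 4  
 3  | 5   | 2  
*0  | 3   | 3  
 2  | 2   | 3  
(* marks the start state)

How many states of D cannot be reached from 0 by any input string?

1

No path from 0 leads to 1; the other 5 states are all reachable.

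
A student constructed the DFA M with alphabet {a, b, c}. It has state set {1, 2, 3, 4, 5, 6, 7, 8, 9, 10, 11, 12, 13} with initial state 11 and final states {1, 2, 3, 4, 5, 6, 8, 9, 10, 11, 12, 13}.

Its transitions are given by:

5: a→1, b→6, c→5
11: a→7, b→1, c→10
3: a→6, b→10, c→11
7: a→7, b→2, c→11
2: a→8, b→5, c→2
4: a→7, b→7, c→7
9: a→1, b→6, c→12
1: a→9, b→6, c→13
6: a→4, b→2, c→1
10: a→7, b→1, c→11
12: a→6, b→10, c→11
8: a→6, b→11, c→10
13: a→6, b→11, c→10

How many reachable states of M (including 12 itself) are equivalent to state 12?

States {3} cannot be reached from the start state, so discard them.
P0 = {1,2,4,5,6,8,9,10,11,12,13} | {7}.
On input a, block {1,2,4,5,6,8,9,10,11,12,13} splits into {1,2,5,6,8,9,12,13} and {4,10,11}.
On input a, block {1,2,5,6,8,9,12,13} splits into {1,2,5,8,9,12,13} and {6}.
Split {1,2,5,8,9,12,13} by δ(·,a) → {1,2,5,9} and {8,12,13}.
On input a, block {1,2,5,9} splits into {1,5,9} and {2}.
Refine {1,5,9} on symbol c: members go to different blocks, giving {1,9} and {5}.
On input b, block {4,10,11} splits into {10,11} and {4}.
The partition is now stable with 8 blocks: {1,9} | {7} | {10,11} | {6} | {8,12,13} | {2} | {5} | {4}.
State 12 belongs to the block {8,12,13}, which has 3 states.

3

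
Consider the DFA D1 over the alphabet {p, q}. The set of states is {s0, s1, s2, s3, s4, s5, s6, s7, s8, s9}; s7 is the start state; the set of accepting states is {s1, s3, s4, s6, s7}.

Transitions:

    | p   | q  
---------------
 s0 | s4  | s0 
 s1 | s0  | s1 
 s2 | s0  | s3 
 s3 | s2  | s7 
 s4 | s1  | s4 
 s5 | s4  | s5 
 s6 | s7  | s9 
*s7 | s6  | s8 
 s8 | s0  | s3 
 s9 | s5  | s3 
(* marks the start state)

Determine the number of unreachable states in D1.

Every one of the 10 states is reachable from s7.

0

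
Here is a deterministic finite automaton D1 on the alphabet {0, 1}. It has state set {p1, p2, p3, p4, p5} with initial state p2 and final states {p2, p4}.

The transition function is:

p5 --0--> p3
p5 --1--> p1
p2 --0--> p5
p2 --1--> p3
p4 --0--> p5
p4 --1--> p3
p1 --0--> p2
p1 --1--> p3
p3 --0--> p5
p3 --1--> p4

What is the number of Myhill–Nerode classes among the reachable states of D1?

4

P0 = {p2,p4} | {p1,p3,p5}.
On input 0, block {p1,p3,p5} splits into {p3,p5} and {p1}.
On input 1, block {p3,p5} splits into {p3} and {p5}.
Stable partition: {p2,p4} | {p3} | {p1} | {p5} — 4 equivalence classes.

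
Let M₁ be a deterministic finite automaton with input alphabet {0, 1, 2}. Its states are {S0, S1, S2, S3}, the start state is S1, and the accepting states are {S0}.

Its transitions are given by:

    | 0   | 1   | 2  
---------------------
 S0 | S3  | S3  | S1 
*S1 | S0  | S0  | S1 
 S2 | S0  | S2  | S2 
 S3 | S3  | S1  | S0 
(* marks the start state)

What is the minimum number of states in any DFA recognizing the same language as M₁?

Reachable states from the start: {S0,S1,S3}. Unreachable: {S2} — drop them.
Start with accepting vs non-accepting: {S0} | {S1,S3}.
Refine {S1,S3} on symbol 0: members go to different blocks, giving {S1} and {S3}.
Stable partition: {S0} | {S1} | {S3} — 3 equivalence classes.

3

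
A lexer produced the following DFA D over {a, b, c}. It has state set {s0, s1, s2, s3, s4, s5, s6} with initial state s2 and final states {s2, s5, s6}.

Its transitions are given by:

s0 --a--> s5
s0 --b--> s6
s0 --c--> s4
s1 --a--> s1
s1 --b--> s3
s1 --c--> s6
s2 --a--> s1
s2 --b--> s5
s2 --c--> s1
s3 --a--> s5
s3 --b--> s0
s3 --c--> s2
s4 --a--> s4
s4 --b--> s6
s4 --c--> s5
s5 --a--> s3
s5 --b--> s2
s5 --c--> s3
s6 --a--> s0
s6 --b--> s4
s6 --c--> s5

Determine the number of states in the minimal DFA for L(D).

Initial partition by acceptance: {s2,s5,s6} | {s0,s1,s3,s4}.
Refine {s2,s5,s6} on symbol b: members go to different blocks, giving {s2,s5} and {s6}.
Split {s0,s1,s3,s4} by δ(·,a) → {s0,s3} and {s1,s4}.
Split {s2,s5} by δ(·,a) → {s2} and {s5}.
On input b, block {s0,s3} splits into {s0} and {s3}.
Refine {s1,s4} on symbol b: members go to different blocks, giving {s1} and {s4}.
The partition is now stable with 7 blocks: {s2} | {s0} | {s6} | {s1} | {s5} | {s3} | {s4}.

7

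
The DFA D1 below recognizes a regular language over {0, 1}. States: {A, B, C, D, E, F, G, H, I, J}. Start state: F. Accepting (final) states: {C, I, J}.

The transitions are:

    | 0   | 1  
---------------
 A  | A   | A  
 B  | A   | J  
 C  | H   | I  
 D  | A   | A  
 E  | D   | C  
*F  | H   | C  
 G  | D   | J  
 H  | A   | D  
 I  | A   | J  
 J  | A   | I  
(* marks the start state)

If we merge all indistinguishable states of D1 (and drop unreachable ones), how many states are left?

Reachable states from the start: {A,C,D,F,H,I,J}. Unreachable: {B,E,G} — drop them.
Start with accepting vs non-accepting: {C,I,J} | {A,D,F,H}.
Split {A,D,F,H} by δ(·,1) → {A,D,H} and {F}.
No further refinement is possible. Final partition (3 blocks): {C,I,J} | {A,D,H} | {F}.

3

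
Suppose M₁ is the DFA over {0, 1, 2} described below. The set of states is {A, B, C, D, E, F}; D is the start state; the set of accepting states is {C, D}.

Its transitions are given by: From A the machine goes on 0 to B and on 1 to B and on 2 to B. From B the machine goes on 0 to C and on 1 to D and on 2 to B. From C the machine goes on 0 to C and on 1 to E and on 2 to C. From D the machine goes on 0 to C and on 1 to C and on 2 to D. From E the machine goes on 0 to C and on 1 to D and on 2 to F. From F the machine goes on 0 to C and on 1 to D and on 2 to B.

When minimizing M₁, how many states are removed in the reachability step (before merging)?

1

No path from D leads to A; the other 5 states are all reachable.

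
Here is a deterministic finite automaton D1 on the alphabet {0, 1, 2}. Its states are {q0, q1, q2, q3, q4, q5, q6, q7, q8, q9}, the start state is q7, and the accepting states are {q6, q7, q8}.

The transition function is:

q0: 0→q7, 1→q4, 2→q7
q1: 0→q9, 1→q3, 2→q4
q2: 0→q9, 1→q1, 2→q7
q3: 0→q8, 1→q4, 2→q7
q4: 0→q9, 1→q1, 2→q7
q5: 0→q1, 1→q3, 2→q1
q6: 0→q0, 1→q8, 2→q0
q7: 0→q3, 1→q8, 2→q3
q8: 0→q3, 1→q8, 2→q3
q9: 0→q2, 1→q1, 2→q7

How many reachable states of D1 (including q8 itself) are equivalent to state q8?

First remove the unreachable states {q0,q5,q6}; 7 states remain.
Start with accepting vs non-accepting: {q7,q8} | {q1,q2,q3,q4,q9}.
Refine {q1,q2,q3,q4,q9} on symbol 0: members go to different blocks, giving {q1,q2,q4,q9} and {q3}.
On input 1, block {q1,q2,q4,q9} splits into {q2,q4,q9} and {q1}.
The partition is now stable with 4 blocks: {q7,q8} | {q2,q4,q9} | {q3} | {q1}.
The equivalence class containing q8 is {q7,q8}, of size 2.

2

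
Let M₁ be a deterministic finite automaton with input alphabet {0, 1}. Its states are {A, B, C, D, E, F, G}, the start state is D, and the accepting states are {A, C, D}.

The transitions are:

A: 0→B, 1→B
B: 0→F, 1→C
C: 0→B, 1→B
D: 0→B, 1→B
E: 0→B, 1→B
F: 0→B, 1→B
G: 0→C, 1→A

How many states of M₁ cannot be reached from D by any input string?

3

No path from D leads to A, E, G; the other 4 states are all reachable.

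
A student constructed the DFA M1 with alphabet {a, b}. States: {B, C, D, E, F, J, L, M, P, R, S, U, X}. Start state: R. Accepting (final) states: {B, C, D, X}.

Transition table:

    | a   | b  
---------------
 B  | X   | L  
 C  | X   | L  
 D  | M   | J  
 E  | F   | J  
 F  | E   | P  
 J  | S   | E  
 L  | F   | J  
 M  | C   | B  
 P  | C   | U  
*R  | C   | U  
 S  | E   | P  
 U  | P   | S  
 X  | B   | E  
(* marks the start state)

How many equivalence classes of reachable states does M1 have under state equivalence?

5

First remove the unreachable states {D,M}; 11 states remain.
Start with accepting vs non-accepting: {B,C,X} | {E,F,J,L,P,R,S,U}.
Split {E,F,J,L,P,R,S,U} by δ(·,a) → {E,F,J,L,S,U} and {P,R}.
Refine {E,F,J,L,S,U} on symbol a: members go to different blocks, giving {E,F,J,L,S} and {U}.
Refine {E,F,J,L,S} on symbol b: members go to different blocks, giving {E,J,L} and {F,S}.
The partition is now stable with 5 blocks: {B,C,X} | {E,J,L} | {P,R} | {U} | {F,S}.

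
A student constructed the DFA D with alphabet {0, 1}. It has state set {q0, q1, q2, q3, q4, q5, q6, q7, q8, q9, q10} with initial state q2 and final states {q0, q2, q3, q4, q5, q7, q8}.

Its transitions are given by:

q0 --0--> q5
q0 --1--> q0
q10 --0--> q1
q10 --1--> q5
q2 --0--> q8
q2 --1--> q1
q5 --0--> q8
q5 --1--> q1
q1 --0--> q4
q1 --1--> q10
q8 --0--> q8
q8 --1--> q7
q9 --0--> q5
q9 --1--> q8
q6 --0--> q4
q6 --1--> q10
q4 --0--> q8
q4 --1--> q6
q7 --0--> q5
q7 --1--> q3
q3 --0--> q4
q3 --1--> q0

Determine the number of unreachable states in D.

BFS from q2 reaches {q0, q1, q2, q3, q4, q5, q6, q7, q8, q10}; the 1 state(s) q9 are never visited.

1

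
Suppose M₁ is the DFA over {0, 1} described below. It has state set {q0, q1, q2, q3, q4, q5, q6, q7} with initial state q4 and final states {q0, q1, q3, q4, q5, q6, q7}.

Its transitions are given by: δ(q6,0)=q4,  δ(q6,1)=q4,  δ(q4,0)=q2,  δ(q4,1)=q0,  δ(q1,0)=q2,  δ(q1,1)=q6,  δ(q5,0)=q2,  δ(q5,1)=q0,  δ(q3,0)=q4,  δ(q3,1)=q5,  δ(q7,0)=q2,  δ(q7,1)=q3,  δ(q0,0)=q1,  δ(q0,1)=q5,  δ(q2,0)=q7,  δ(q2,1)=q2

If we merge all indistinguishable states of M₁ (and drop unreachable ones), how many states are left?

3

Initial partition by acceptance: {q0,q1,q3,q4,q5,q6,q7} | {q2}.
On input 0, block {q0,q1,q3,q4,q5,q6,q7} splits into {q1,q4,q5,q7} and {q0,q3,q6}.
Stable partition: {q1,q4,q5,q7} | {q2} | {q0,q3,q6} — 3 equivalence classes.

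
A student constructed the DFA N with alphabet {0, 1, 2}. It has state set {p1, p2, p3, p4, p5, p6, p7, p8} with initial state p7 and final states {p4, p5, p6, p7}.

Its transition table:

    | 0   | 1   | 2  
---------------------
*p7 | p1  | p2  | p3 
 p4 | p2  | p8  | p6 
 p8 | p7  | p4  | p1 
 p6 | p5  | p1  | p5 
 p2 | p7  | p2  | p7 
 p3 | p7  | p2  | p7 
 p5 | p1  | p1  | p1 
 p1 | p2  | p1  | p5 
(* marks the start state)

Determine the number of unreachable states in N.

No path from p7 leads to p4, p6, p8; the other 5 states are all reachable.

3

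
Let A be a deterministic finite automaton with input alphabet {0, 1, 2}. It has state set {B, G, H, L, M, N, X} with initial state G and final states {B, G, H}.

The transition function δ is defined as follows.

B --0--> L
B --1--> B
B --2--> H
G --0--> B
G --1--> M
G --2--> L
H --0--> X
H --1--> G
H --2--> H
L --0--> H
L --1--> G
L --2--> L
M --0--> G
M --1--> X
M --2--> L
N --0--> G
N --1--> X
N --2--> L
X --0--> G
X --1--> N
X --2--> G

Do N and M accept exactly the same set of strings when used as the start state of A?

Yes

All states are reachable from the start state.
Initial partition by acceptance: {B,G,H} | {L,M,N,X}.
Refine {B,G,H} on symbol 0: members go to different blocks, giving {B,H} and {G}.
On input 1, block {B,H} splits into {H} and {B}.
Split {L,M,N,X} by δ(·,0) → {M,N,X} and {L}.
On input 2, block {M,N,X} splits into {M,N} and {X}.
The partition is now stable with 6 blocks: {H} | {M,N} | {G} | {B} | {L} | {X}.
N and M lie in the same block of the stable partition, so they are equivalent — no string distinguishes them.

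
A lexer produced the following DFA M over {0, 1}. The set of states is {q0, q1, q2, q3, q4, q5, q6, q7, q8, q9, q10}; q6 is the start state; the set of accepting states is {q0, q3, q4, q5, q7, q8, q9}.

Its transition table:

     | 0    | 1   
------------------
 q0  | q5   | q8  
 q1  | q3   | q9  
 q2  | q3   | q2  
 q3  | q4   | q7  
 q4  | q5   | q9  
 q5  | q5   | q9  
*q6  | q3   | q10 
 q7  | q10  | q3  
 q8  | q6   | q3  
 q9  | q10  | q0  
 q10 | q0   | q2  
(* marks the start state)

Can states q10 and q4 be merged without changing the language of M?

States {q1} cannot be reached from the start state, so discard them.
Start with accepting vs non-accepting: {q0,q3,q4,q5,q7,q8,q9} | {q2,q6,q10}.
Split {q0,q3,q4,q5,q7,q8,q9} by δ(·,0) → {q0,q3,q4,q5} and {q7,q8,q9}.
The partition is now stable with 3 blocks: {q0,q3,q4,q5} | {q2,q6,q10} | {q7,q8,q9}.
q10 and q4 end up in different blocks, so they are distinguishable. For instance, the string 'ε' is accepted from only q4.

No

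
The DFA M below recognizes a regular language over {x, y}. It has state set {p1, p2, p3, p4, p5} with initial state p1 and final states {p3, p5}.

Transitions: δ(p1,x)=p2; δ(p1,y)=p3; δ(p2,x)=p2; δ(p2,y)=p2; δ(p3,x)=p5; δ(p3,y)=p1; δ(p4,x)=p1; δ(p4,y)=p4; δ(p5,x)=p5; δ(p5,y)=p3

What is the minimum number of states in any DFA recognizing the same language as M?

4

Reachable states from the start: {p1,p2,p3,p5}. Unreachable: {p4} — drop them.
P0 = {p3,p5} | {p1,p2}.
Split {p3,p5} by δ(·,y) → {p3} and {p5}.
On input y, block {p1,p2} splits into {p1} and {p2}.
Stable partition: {p3} | {p1} | {p5} | {p2} — 4 equivalence classes.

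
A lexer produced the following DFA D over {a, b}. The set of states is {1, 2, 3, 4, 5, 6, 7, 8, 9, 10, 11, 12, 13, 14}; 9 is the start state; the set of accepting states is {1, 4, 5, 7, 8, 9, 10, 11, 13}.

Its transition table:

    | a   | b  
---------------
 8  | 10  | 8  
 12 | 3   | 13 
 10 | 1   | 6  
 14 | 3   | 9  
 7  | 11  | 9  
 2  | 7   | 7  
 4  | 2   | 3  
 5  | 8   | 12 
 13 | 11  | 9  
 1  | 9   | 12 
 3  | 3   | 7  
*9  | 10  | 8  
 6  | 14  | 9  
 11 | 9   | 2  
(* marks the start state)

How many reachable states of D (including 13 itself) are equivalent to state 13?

2

States {4,5} cannot be reached from the start state, so discard them.
P0 = {1,7,8,9,10,11,13} | {2,3,6,12,14}.
Split {1,7,8,9,10,11,13} by δ(·,b) → {7,8,9,13} and {1,10,11}.
Refine {2,3,6,12,14} on symbol a: members go to different blocks, giving {3,6,12,14} and {2}.
Refine {1,10,11} on symbol a: members go to different blocks, giving {1,11} and {10}.
Refine {7,8,9,13} on symbol a: members go to different blocks, giving {7,13} and {8,9}.
Split {3,6,12,14} by δ(·,b) → {3,12} and {6,14}.
Refine {1,11} on symbol b: members go to different blocks, giving {1} and {11}.
Split {6,14} by δ(·,a) → {6} and {14}.
No further refinement is possible. Final partition (9 blocks): {7,13} | {3,12} | {1} | {2} | {10} | {8,9} | {6} | {11} | {14}.
The equivalence class containing 13 is {7,13}, of size 2.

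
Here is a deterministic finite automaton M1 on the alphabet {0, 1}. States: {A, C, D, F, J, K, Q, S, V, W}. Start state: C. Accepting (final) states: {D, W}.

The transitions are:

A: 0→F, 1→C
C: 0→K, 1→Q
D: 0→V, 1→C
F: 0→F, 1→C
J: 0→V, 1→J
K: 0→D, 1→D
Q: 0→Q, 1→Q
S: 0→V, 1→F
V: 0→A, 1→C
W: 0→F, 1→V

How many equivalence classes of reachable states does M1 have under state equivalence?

5

Reachable states from the start: {A,C,D,F,K,Q,V}. Unreachable: {J,S,W} — drop them.
Start with accepting vs non-accepting: {D} | {A,C,F,K,Q,V}.
On input 0, block {A,C,F,K,Q,V} splits into {A,C,F,Q,V} and {K}.
Refine {A,C,F,Q,V} on symbol 0: members go to different blocks, giving {A,F,Q,V} and {C}.
Refine {A,F,Q,V} on symbol 1: members go to different blocks, giving {A,F,V} and {Q}.
Stable partition: {D} | {A,F,V} | {K} | {C} | {Q} — 5 equivalence classes.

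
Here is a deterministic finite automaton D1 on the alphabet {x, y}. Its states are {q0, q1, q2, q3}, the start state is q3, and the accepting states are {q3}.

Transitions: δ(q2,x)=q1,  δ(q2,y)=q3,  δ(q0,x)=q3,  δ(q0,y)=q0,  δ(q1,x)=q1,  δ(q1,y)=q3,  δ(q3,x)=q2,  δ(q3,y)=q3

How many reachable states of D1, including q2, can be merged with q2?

First remove the unreachable states {q0}; 3 states remain.
Start with accepting vs non-accepting: {q3} | {q1,q2}.
No further refinement is possible. Final partition (2 blocks): {q3} | {q1,q2}.
The equivalence class containing q2 is {q1,q2}, of size 2.

2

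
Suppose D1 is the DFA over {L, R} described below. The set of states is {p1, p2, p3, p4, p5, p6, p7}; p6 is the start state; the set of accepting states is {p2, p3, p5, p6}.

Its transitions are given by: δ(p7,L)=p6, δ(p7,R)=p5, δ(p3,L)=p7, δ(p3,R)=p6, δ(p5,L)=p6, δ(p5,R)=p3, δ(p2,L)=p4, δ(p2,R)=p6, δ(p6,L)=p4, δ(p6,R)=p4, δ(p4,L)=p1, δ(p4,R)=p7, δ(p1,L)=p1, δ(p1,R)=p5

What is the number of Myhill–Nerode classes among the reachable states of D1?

First remove the unreachable states {p2}; 6 states remain.
Initial partition by acceptance: {p3,p5,p6} | {p1,p4,p7}.
On input L, block {p3,p5,p6} splits into {p3,p6} and {p5}.
On input R, block {p3,p6} splits into {p3} and {p6}.
Split {p1,p4,p7} by δ(·,L) → {p1,p4} and {p7}.
Split {p1,p4} by δ(·,R) → {p1} and {p4}.
The partition is now stable with 6 blocks: {p3} | {p1} | {p5} | {p6} | {p7} | {p4}.

6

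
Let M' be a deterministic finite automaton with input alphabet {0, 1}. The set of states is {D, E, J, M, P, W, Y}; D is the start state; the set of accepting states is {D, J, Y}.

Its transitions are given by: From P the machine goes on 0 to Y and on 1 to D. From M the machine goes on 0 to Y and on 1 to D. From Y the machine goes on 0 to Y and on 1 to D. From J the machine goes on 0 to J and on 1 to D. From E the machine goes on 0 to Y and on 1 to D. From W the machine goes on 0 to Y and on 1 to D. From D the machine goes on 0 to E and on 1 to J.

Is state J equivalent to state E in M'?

No

Reachable states from the start: {D,E,J,Y}. Unreachable: {M,P,W} — drop them.
P0 = {D,J,Y} | {E}.
On input 0, block {D,J,Y} splits into {J,Y} and {D}.
No further refinement is possible. Final partition (3 blocks): {J,Y} | {E} | {D}.
J and E end up in different blocks, so they are distinguishable. For instance, the string 'ε' is accepted from only J.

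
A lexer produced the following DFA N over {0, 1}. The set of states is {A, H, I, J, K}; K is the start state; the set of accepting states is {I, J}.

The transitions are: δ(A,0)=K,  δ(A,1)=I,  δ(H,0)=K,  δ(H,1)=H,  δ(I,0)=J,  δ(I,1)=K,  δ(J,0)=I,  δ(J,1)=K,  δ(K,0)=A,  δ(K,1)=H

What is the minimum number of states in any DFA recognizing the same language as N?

4

Every state is reachable, so we keep all 5.
Initial partition by acceptance: {I,J} | {A,H,K}.
Refine {A,H,K} on symbol 1: members go to different blocks, giving {H,K} and {A}.
Refine {H,K} on symbol 0: members go to different blocks, giving {H} and {K}.
The partition is now stable with 4 blocks: {I,J} | {H} | {A} | {K}.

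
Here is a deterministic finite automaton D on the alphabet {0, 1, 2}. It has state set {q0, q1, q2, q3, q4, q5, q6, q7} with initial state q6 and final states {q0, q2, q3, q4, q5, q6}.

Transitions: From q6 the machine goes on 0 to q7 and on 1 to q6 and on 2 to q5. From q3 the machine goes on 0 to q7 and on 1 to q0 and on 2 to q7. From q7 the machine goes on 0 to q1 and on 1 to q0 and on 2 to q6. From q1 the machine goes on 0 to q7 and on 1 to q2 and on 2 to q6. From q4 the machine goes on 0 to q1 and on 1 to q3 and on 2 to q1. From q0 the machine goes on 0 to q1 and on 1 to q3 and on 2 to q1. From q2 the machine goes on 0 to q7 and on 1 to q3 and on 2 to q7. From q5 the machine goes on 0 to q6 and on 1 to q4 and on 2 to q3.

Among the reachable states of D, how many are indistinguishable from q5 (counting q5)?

1

All states are reachable from the start state.
Start with accepting vs non-accepting: {q0,q2,q3,q4,q5,q6} | {q1,q7}.
Refine {q0,q2,q3,q4,q5,q6} on symbol 0: members go to different blocks, giving {q0,q2,q3,q4,q6} and {q5}.
Refine {q0,q2,q3,q4,q6} on symbol 2: members go to different blocks, giving {q0,q2,q3,q4} and {q6}.
The partition is now stable with 4 blocks: {q0,q2,q3,q4} | {q1,q7} | {q5} | {q6}.
The equivalence class containing q5 is {q5}, of size 1.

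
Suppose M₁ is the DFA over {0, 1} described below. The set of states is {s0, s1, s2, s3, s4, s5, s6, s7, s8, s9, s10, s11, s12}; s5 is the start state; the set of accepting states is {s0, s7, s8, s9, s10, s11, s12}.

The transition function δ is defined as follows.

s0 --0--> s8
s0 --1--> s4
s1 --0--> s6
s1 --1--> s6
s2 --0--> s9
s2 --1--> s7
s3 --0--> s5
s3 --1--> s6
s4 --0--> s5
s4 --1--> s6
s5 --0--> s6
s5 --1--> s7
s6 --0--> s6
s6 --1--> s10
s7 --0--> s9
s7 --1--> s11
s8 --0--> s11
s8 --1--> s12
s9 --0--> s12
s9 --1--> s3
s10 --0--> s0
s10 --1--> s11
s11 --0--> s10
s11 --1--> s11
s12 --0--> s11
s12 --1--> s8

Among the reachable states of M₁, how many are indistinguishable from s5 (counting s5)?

Reachable states from the start: {s0,s3,s4,s5,s6,s7,s8,s9,s10,s11,s12}. Unreachable: {s1,s2} — drop them.
P0 = {s0,s7,s8,s9,s10,s11,s12} | {s3,s4,s5,s6}.
Split {s0,s7,s8,s9,s10,s11,s12} by δ(·,1) → {s7,s8,s10,s11,s12} and {s0,s9}.
On input 0, block {s7,s8,s10,s11,s12} splits into {s8,s11,s12} and {s7,s10}.
Refine {s8,s11,s12} on symbol 0: members go to different blocks, giving {s8,s12} and {s11}.
Refine {s3,s4,s5,s6} on symbol 1: members go to different blocks, giving {s3,s4} and {s5,s6}.
The partition is now stable with 6 blocks: {s8,s12} | {s3,s4} | {s0,s9} | {s7,s10} | {s11} | {s5,s6}.
State s5 belongs to the block {s5,s6}, which has 2 states.

2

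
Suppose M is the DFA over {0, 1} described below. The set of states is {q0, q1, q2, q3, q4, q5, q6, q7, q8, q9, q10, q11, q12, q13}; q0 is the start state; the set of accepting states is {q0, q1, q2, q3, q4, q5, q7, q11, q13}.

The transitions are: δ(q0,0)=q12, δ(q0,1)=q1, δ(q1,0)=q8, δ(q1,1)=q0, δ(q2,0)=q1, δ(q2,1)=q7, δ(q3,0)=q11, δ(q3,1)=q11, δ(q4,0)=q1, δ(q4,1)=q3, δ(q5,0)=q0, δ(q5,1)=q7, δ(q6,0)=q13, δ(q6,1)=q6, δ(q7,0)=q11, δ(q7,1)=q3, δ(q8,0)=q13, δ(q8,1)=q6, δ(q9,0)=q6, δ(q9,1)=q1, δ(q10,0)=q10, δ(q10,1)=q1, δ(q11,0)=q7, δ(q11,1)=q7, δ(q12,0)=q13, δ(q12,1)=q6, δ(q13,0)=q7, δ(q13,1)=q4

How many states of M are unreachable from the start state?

4

Starting at q0 and following transitions, the reachable set is {q0, q1, q3, q4, q6, q7, q8, q11, q12, q13}. That leaves q2, q5, q9, q10 unreachable — 4 in total.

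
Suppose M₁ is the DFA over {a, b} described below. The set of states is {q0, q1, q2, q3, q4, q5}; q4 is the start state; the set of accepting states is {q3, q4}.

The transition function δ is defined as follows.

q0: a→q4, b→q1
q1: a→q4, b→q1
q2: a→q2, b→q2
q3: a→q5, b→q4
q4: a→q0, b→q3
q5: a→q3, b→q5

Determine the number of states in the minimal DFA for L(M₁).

2

First remove the unreachable states {q2}; 5 states remain.
P0 = {q3,q4} | {q0,q1,q5}.
The partition is now stable with 2 blocks: {q3,q4} | {q0,q1,q5}.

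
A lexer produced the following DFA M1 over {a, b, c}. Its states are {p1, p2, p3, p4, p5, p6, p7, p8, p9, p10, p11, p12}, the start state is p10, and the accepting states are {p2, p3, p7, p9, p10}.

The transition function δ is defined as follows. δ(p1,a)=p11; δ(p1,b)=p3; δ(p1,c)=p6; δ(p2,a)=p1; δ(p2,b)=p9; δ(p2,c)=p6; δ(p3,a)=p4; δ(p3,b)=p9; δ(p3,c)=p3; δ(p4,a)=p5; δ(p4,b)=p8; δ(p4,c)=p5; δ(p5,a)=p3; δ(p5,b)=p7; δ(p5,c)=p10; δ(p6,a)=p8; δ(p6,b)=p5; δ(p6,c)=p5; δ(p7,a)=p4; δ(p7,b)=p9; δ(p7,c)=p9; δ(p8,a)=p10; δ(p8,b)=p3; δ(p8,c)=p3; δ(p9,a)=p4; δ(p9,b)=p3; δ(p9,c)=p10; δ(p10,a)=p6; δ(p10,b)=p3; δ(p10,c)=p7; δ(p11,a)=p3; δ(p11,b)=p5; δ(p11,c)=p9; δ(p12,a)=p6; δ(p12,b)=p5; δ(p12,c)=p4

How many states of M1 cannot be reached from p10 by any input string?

No path from p10 leads to p1, p2, p11, p12; the other 8 states are all reachable.

4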